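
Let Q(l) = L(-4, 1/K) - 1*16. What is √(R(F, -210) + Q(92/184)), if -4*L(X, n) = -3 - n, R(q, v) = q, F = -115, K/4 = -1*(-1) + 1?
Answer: 3*I*√926/8 ≈ 11.411*I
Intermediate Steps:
K = 8 (K = 4*(-1*(-1) + 1) = 4*(1 + 1) = 4*2 = 8)
L(X, n) = ¾ + n/4 (L(X, n) = -(-3 - n)/4 = ¾ + n/4)
Q(l) = -487/32 (Q(l) = (¾ + (¼)/8) - 1*16 = (¾ + (¼)*(⅛)) - 16 = (¾ + 1/32) - 16 = 25/32 - 16 = -487/32)
√(R(F, -210) + Q(92/184)) = √(-115 - 487/32) = √(-4167/32) = 3*I*√926/8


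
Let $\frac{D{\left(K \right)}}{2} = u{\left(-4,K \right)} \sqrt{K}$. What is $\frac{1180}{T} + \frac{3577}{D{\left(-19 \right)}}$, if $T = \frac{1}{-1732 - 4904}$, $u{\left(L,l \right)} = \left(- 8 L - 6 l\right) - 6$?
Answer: $-7830480 - \frac{511 i \sqrt{19}}{760} \approx -7.8305 \cdot 10^{6} - 2.9308 i$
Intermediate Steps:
$u{\left(L,l \right)} = -6 - 8 L - 6 l$
$D{\left(K \right)} = 2 \sqrt{K} \left(26 - 6 K\right)$ ($D{\left(K \right)} = 2 \left(-6 - -32 - 6 K\right) \sqrt{K} = 2 \left(-6 + 32 - 6 K\right) \sqrt{K} = 2 \left(26 - 6 K\right) \sqrt{K} = 2 \sqrt{K} \left(26 - 6 K\right)$)
$T = - \frac{1}{6636}$ ($T = \frac{1}{-6636} = - \frac{1}{6636} \approx -0.00015069$)
$\frac{1180}{T} + \frac{3577}{D{\left(-19 \right)}} = \frac{1180}{- \frac{1}{6636}} + \frac{3577}{\sqrt{-19} \left(52 - -228\right)} = 1180 \left(-6636\right) + \frac{3577}{i \sqrt{19} \left(52 + 228\right)} = -7830480 + \frac{3577}{i \sqrt{19} \cdot 280} = -7830480 + \frac{3577}{280 i \sqrt{19}} = -7830480 + 3577 \left(- \frac{i \sqrt{19}}{5320}\right) = -7830480 - \frac{511 i \sqrt{19}}{760}$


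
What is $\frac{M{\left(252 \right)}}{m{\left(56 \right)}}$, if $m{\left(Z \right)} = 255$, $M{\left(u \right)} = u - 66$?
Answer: $\frac{62}{85} \approx 0.72941$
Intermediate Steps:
$M{\left(u \right)} = -66 + u$
$\frac{M{\left(252 \right)}}{m{\left(56 \right)}} = \frac{-66 + 252}{255} = 186 \cdot \frac{1}{255} = \frac{62}{85}$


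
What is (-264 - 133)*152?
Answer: -60344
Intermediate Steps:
(-264 - 133)*152 = -397*152 = -60344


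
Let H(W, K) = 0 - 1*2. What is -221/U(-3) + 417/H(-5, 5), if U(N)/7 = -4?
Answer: -5617/28 ≈ -200.61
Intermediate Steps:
H(W, K) = -2 (H(W, K) = 0 - 2 = -2)
U(N) = -28 (U(N) = 7*(-4) = -28)
-221/U(-3) + 417/H(-5, 5) = -221/(-28) + 417/(-2) = -221*(-1/28) + 417*(-½) = 221/28 - 417/2 = -5617/28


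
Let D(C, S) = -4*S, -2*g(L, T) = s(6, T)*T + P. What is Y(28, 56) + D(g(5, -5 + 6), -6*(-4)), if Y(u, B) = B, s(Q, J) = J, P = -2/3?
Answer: -40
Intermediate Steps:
P = -⅔ (P = -2*⅓ = -⅔ ≈ -0.66667)
g(L, T) = ⅓ - T²/2 (g(L, T) = -(T*T - ⅔)/2 = -(T² - ⅔)/2 = -(-⅔ + T²)/2 = ⅓ - T²/2)
Y(28, 56) + D(g(5, -5 + 6), -6*(-4)) = 56 - (-24)*(-4) = 56 - 4*24 = 56 - 96 = -40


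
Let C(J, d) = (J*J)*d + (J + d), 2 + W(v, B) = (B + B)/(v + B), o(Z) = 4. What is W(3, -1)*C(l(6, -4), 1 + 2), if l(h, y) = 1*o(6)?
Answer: -165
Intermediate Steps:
W(v, B) = -2 + 2*B/(B + v) (W(v, B) = -2 + (B + B)/(v + B) = -2 + (2*B)/(B + v) = -2 + 2*B/(B + v))
l(h, y) = 4 (l(h, y) = 1*4 = 4)
C(J, d) = J + d + d*J**2 (C(J, d) = J**2*d + (J + d) = d*J**2 + (J + d) = J + d + d*J**2)
W(3, -1)*C(l(6, -4), 1 + 2) = (-2*3/(-1 + 3))*(4 + (1 + 2) + (1 + 2)*4**2) = (-2*3/2)*(4 + 3 + 3*16) = (-2*3*1/2)*(4 + 3 + 48) = -3*55 = -165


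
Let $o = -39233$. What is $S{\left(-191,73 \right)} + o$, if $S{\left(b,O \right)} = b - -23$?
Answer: $-39401$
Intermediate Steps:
$S{\left(b,O \right)} = 23 + b$ ($S{\left(b,O \right)} = b + 23 = 23 + b$)
$S{\left(-191,73 \right)} + o = \left(23 - 191\right) - 39233 = -168 - 39233 = -39401$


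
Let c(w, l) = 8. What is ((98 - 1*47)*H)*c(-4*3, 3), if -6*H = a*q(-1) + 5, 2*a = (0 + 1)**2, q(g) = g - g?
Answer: -340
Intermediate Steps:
q(g) = 0
a = 1/2 (a = (0 + 1)**2/2 = (1/2)*1**2 = (1/2)*1 = 1/2 ≈ 0.50000)
H = -5/6 (H = -((1/2)*0 + 5)/6 = -(0 + 5)/6 = -1/6*5 = -5/6 ≈ -0.83333)
((98 - 1*47)*H)*c(-4*3, 3) = ((98 - 1*47)*(-5/6))*8 = ((98 - 47)*(-5/6))*8 = (51*(-5/6))*8 = -85/2*8 = -340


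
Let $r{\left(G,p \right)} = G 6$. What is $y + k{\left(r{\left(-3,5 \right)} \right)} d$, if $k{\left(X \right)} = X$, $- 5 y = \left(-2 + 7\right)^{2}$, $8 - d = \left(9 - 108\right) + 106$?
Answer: $-23$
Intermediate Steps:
$r{\left(G,p \right)} = 6 G$
$d = 1$ ($d = 8 - \left(\left(9 - 108\right) + 106\right) = 8 - \left(-99 + 106\right) = 8 - 7 = 1$)
$y = -5$ ($y = - \frac{\left(-2 + 7\right)^{2}}{5} = - \frac{5^{2}}{5} = \left(- \frac{1}{5}\right) 25 = -5$)
$y + k{\left(r{\left(-3,5 \right)} \right)} d = -5 + 6 \left(-3\right) 1 = -5 - 18 = -23$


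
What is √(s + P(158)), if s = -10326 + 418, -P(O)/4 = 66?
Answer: 2*I*√2543 ≈ 100.86*I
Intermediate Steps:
P(O) = -264 (P(O) = -4*66 = -264)
s = -9908
√(s + P(158)) = √(-9908 - 264) = √(-10172) = 2*I*√2543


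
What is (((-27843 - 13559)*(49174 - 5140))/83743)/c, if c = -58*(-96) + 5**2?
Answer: -1823095668/468374599 ≈ -3.8924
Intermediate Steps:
c = 5593 (c = 5568 + 25 = 5593)
(((-27843 - 13559)*(49174 - 5140))/83743)/c = (((-27843 - 13559)*(49174 - 5140))/83743)/5593 = (-41402*44034*(1/83743))*(1/5593) = -1823095668*1/83743*(1/5593) = -1823095668/83743*1/5593 = -1823095668/468374599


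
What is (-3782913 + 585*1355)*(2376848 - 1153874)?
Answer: -3656983327812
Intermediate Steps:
(-3782913 + 585*1355)*(2376848 - 1153874) = (-3782913 + 792675)*1222974 = -2990238*1222974 = -3656983327812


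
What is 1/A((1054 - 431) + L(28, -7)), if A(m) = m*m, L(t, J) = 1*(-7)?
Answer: 1/379456 ≈ 2.6354e-6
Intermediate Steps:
L(t, J) = -7
A(m) = m²
1/A((1054 - 431) + L(28, -7)) = 1/(((1054 - 431) - 7)²) = 1/((623 - 7)²) = 1/(616²) = 1/379456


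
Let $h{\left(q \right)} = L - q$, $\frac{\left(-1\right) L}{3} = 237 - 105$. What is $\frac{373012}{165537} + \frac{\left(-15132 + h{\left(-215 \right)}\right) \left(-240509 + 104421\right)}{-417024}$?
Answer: $- \frac{4789021839595}{958790304} \approx -4994.9$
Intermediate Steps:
$L = -396$ ($L = - 3 \left(237 - 105\right) = \left(-3\right) 132 = -396$)
$h{\left(q \right)} = -396 - q$
$\frac{373012}{165537} + \frac{\left(-15132 + h{\left(-215 \right)}\right) \left(-240509 + 104421\right)}{-417024} = \frac{373012}{165537} + \frac{\left(-15132 - 181\right) \left(-240509 + 104421\right)}{-417024} = 373012 \cdot \frac{1}{165537} + \left(-15132 + \left(-396 + 215\right)\right) \left(-136088\right) \left(- \frac{1}{417024}\right) = \frac{373012}{165537} + \left(-15132 - 181\right) \left(-136088\right) \left(- \frac{1}{417024}\right) = \frac{373012}{165537} + \left(-15313\right) \left(-136088\right) \left(- \frac{1}{417024}\right) = \frac{373012}{165537} + 2083915544 \left(- \frac{1}{417024}\right) = \frac{373012}{165537} - \frac{260489443}{52128} = - \frac{4789021839595}{958790304}$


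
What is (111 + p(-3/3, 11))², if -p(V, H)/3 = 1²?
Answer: 11664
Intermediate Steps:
p(V, H) = -3 (p(V, H) = -3*1² = -3*1 = -3)
(111 + p(-3/3, 11))² = (111 - 3)² = 108² = 11664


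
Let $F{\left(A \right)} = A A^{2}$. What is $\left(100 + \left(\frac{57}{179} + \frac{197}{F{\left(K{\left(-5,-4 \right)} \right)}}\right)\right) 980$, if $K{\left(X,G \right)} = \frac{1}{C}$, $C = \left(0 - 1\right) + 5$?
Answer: $\frac{2229293220}{179} \approx 1.2454 \cdot 10^{7}$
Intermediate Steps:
$C = 4$ ($C = -1 + 5 = 4$)
$K{\left(X,G \right)} = \frac{1}{4}$
$F{\left(A \right)} = A^{3}$
$\left(100 + \left(\frac{57}{179} + \frac{197}{F{\left(K{\left(-5,-4 \right)} \right)}}\right)\right) 980 = \left(100 + \left(\frac{57}{179} + \frac{197}{\left(\frac{1}{4}\right)^{3}}\right)\right) 980 = \left(100 + \left(57 \cdot \frac{1}{179} + 197 \frac{1}{\frac{1}{64}}\right)\right) 980 = \left(100 + \left(\frac{57}{179} + 197 \cdot 64\right)\right) 980 = \left(100 + \left(\frac{57}{179} + 12608\right)\right) 980 = \left(100 + \frac{2256889}{179}\right) 980 = \frac{2274789}{179} \cdot 980 = \frac{2229293220}{179}$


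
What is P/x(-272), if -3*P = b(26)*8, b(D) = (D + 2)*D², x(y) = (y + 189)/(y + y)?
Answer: -82374656/249 ≈ -3.3082e+5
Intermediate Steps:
x(y) = (189 + y)/(2*y) (x(y) = (189 + y)/((2*y)) = (189 + y)*(1/(2*y)) = (189 + y)/(2*y))
b(D) = D²*(2 + D) (b(D) = (2 + D)*D² = D²*(2 + D))
P = -151424/3 (P = -26²*(2 + 26)*8/3 = -676*28*8/3 = -18928*8/3 = -⅓*151424 = -151424/3 ≈ -50475.)
P/x(-272) = -151424*(-544/(189 - 272))/3 = -151424/(3*((½)*(-1/272)*(-83))) = -151424/(3*83/544) = -151424/3*544/83 = -82374656/249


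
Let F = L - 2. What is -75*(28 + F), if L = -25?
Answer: -75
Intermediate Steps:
F = -27 (F = -25 - 2 = -27)
-75*(28 + F) = -75*(28 - 27) = -75*1 = -75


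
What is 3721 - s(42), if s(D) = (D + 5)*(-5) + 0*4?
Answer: 3956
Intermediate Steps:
s(D) = -25 - 5*D (s(D) = (5 + D)*(-5) + 0 = (-25 - 5*D) + 0 = -25 - 5*D)
3721 - s(42) = 3721 - (-25 - 5*42) = 3721 - (-25 - 210) = 3721 - 1*(-235) = 3721 + 235 = 3956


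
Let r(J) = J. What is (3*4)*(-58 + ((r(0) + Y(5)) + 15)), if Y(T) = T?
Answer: -456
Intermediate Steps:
(3*4)*(-58 + ((r(0) + Y(5)) + 15)) = (3*4)*(-58 + ((0 + 5) + 15)) = 12*(-58 + (5 + 15)) = 12*(-58 + 20) = 12*(-38) = -456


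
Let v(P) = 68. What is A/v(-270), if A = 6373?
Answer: 6373/68 ≈ 93.721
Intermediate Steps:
A/v(-270) = 6373/68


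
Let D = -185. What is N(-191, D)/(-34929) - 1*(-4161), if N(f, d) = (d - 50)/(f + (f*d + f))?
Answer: 5080053955492/1220873337 ≈ 4161.0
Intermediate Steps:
N(f, d) = (-50 + d)/(2*f + d*f) (N(f, d) = (-50 + d)/(f + (d*f + f)) = (-50 + d)/(f + (f + d*f)) = (-50 + d)/(2*f + d*f))
N(-191, D)/(-34929) - 1*(-4161) = ((-50 - 185)/((-191)*(2 - 185)))/(-34929) - 1*(-4161) = -1/191*(-235)/(-183)*(-1/34929) + 4161 = -1/191*(-1/183)*(-235)*(-1/34929) + 4161 = -235/34953*(-1/34929) + 4161 = 235/1220873337 + 4161 = 5080053955492/1220873337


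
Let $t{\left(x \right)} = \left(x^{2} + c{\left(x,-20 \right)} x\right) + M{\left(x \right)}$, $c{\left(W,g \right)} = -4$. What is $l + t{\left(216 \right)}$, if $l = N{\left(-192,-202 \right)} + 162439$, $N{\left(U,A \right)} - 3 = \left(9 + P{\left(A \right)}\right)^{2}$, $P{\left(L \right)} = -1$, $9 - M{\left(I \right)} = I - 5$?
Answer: $208096$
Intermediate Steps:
$M{\left(I \right)} = 14 - I$ ($M{\left(I \right)} = 9 - \left(I - 5\right) = 9 - \left(-5 + I\right) = 14 - I$)
$N{\left(U,A \right)} = 67$ ($N{\left(U,A \right)} = 3 + \left(9 - 1\right)^{2} = 3 + 8^{2} = 3 + 64 = 67$)
$l = 162506$ ($l = 67 + 162439 = 162506$)
$t{\left(x \right)} = 14 + x^{2} - 5 x$ ($t{\left(x \right)} = \left(x^{2} - 4 x\right) - \left(-14 + x\right) = 14 + x^{2} - 5 x$)
$l + t{\left(216 \right)} = 162506 + \left(14 + 216^{2} - 1080\right) = 162506 + \left(14 + 46656 - 1080\right) = 162506 + 45590 = 208096$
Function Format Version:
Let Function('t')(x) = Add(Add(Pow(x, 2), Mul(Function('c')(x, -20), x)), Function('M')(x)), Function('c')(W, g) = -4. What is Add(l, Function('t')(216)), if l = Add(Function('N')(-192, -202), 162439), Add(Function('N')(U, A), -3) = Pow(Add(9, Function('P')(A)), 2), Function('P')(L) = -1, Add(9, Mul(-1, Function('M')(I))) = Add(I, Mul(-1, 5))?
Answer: 208096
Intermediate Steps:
Function('M')(I) = Add(14, Mul(-1, I)) (Function('M')(I) = Add(9, Mul(-1, Add(I, Mul(-1, 5)))) = Add(9, Mul(-1, Add(I, -5))) = Add(9, Mul(-1, Add(-5, I))) = Add(9, Add(5, Mul(-1, I))) = Add(14, Mul(-1, I)))
Function('N')(U, A) = 67 (Function('N')(U, A) = Add(3, Pow(Add(9, -1), 2)) = Add(3, Pow(8, 2)) = Add(3, 64) = 67)
l = 162506 (l = Add(67, 162439) = 162506)
Function('t')(x) = Add(14, Pow(x, 2), Mul(-5, x)) (Function('t')(x) = Add(Add(Pow(x, 2), Mul(-4, x)), Add(14, Mul(-1, x))) = Add(14, Pow(x, 2), Mul(-5, x)))
Add(l, Function('t')(216)) = Add(162506, Add(14, Pow(216, 2), Mul(-5, 216))) = Add(162506, Add(14, 46656, -1080)) = Add(162506, 45590) = 208096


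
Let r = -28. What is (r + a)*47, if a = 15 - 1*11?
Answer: -1128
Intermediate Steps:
a = 4 (a = 15 - 11 = 4)
(r + a)*47 = (-28 + 4)*47 = -24*47 = -1128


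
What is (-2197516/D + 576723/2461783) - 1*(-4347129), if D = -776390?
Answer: 4154344807148312864/955651851685 ≈ 4.3471e+6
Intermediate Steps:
(-2197516/D + 576723/2461783) - 1*(-4347129) = (-2197516/(-776390) + 576723/2461783) - 1*(-4347129) = (-2197516*(-1/776390) + 576723*(1/2461783)) + 4347129 = (1098758/388195 + 576723/2461783) + 4347129 = 2928784750499/955651851685 + 4347129 = 4154344807148312864/955651851685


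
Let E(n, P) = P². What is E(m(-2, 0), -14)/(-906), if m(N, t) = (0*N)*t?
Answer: -98/453 ≈ -0.21634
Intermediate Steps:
m(N, t) = 0 (m(N, t) = 0*t = 0)
E(m(-2, 0), -14)/(-906) = (-14)²/(-906) = 196*(-1/906) = -98/453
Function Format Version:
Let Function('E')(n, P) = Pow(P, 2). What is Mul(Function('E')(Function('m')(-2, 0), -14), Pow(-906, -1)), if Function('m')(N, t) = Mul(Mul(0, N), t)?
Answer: Rational(-98, 453) ≈ -0.21634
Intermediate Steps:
Function('m')(N, t) = 0 (Function('m')(N, t) = Mul(0, t) = 0)
Mul(Function('E')(Function('m')(-2, 0), -14), Pow(-906, -1)) = Mul(Pow(-14, 2), Pow(-906, -1)) = Mul(196, Rational(-1, 906)) = Rational(-98, 453)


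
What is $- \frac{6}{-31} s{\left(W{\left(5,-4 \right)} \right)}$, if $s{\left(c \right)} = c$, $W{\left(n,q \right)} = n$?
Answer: $\frac{30}{31} \approx 0.96774$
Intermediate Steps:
$- \frac{6}{-31} s{\left(W{\left(5,-4 \right)} \right)} = - \frac{6}{-31} \cdot 5 = \left(-6\right) \left(- \frac{1}{31}\right) 5 = \frac{6}{31} \cdot 5 = \frac{30}{31}$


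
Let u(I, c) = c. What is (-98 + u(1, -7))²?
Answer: 11025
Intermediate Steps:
(-98 + u(1, -7))² = (-98 - 7)² = (-105)² = 11025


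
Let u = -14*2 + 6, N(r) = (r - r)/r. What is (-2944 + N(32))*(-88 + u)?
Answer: 323840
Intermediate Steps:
N(r) = 0 (N(r) = 0/r = 0)
u = -22 (u = -14*2 + 6 = -28 + 6 = -22)
(-2944 + N(32))*(-88 + u) = (-2944 + 0)*(-88 - 22) = -2944*(-110) = 323840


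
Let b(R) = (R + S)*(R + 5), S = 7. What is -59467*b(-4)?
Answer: -178401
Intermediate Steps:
b(R) = (5 + R)*(7 + R) (b(R) = (R + 7)*(R + 5) = (7 + R)*(5 + R) = (5 + R)*(7 + R))
-59467*b(-4) = -59467*(35 + (-4)² + 12*(-4)) = -59467*(35 + 16 - 48) = -59467*3 = -178401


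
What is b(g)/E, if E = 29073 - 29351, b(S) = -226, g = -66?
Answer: 113/139 ≈ 0.81295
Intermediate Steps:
E = -278
b(g)/E = -226/(-278) = -226*(-1/278) = 113/139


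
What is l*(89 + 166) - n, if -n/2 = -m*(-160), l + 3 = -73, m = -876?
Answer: -299700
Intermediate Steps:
l = -76 (l = -3 - 73 = -76)
n = 280320 (n = -(-2)*(-876*(-160)) = -(-2)*140160 = -2*(-140160) = 280320)
l*(89 + 166) - n = -76*(89 + 166) - 1*280320 = -76*255 - 280320 = -19380 - 280320 = -299700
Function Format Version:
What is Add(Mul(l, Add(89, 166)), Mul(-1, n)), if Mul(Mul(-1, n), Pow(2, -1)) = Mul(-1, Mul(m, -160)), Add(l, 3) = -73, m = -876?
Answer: -299700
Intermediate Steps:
l = -76 (l = Add(-3, -73) = -76)
n = 280320 (n = Mul(-2, Mul(-1, Mul(-876, -160))) = Mul(-2, Mul(-1, 140160)) = Mul(-2, -140160) = 280320)
Add(Mul(l, Add(89, 166)), Mul(-1, n)) = Add(Mul(-76, Add(89, 166)), Mul(-1, 280320)) = Add(Mul(-76, 255), -280320) = Add(-19380, -280320) = -299700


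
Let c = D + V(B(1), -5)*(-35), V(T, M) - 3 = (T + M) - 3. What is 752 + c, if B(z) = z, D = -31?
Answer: 861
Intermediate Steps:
V(T, M) = M + T (V(T, M) = 3 + ((T + M) - 3) = 3 + ((M + T) - 3) = 3 + (-3 + M + T) = M + T)
c = 109 (c = -31 + (-5 + 1)*(-35) = -31 - 4*(-35) = -31 + 140 = 109)
752 + c = 752 + 109 = 861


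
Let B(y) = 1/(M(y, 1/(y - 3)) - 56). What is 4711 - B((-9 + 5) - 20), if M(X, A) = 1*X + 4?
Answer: 358037/76 ≈ 4711.0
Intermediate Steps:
M(X, A) = 4 + X (M(X, A) = X + 4 = 4 + X)
B(y) = 1/(-52 + y) (B(y) = 1/((4 + y) - 56) = 1/(-52 + y))
4711 - B((-9 + 5) - 20) = 4711 - 1/(-52 + ((-9 + 5) - 20)) = 4711 - 1/(-52 + (-4 - 20)) = 4711 - 1/(-52 - 24) = 4711 - 1/(-76) = 4711 - 1*(-1/76) = 4711 + 1/76 = 358037/76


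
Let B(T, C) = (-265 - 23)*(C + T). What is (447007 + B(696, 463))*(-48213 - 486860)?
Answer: -60578289695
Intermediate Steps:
B(T, C) = -288*C - 288*T (B(T, C) = -288*(C + T) = -288*C - 288*T)
(447007 + B(696, 463))*(-48213 - 486860) = (447007 + (-288*463 - 288*696))*(-48213 - 486860) = (447007 + (-133344 - 200448))*(-535073) = (447007 - 333792)*(-535073) = 113215*(-535073) = -60578289695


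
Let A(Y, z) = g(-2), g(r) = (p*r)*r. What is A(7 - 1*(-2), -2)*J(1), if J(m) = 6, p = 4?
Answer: 96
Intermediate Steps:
g(r) = 4*r² (g(r) = (4*r)*r = 4*r²)
A(Y, z) = 16 (A(Y, z) = 4*(-2)² = 4*4 = 16)
A(7 - 1*(-2), -2)*J(1) = 16*6 = 96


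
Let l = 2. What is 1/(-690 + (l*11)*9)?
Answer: -1/492 ≈ -0.0020325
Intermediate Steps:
1/(-690 + (l*11)*9) = 1/(-690 + (2*11)*9) = 1/(-690 + 22*9) = 1/(-690 + 198) = 1/(-492) = -1/492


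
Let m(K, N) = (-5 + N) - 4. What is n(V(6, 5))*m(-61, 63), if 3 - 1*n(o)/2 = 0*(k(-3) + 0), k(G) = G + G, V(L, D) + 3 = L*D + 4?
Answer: 324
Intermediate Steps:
V(L, D) = 1 + D*L (V(L, D) = -3 + (L*D + 4) = -3 + (D*L + 4) = -3 + (4 + D*L) = 1 + D*L)
k(G) = 2*G
n(o) = 6 (n(o) = 6 - 0*(2*(-3) + 0) = 6 - 0*(-6 + 0) = 6 - 0*(-6) = 6 - 2*0 = 6 + 0 = 6)
m(K, N) = -9 + N
n(V(6, 5))*m(-61, 63) = 6*(-9 + 63) = 6*54 = 324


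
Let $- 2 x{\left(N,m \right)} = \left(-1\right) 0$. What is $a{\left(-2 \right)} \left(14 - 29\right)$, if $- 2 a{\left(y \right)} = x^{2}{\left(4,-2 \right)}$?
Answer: $0$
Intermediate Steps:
$x{\left(N,m \right)} = 0$ ($x{\left(N,m \right)} = - \frac{\left(-1\right) 0}{2} = \left(- \frac{1}{2}\right) 0 = 0$)
$a{\left(y \right)} = 0$ ($a{\left(y \right)} = - \frac{0^{2}}{2} = \left(- \frac{1}{2}\right) 0 = 0$)
$a{\left(-2 \right)} \left(14 - 29\right) = 0 \left(14 - 29\right) = 0 \left(-15\right) = 0$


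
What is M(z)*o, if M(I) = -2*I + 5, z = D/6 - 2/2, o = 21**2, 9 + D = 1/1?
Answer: 4263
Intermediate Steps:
D = -8 (D = -9 + 1/1 = -9 + 1*1 = -9 + 1 = -8)
o = 441
z = -7/3 (z = -8/6 - 2/2 = -8*1/6 - 2*1/2 = -4/3 - 1 = -7/3 ≈ -2.3333)
M(I) = 5 - 2*I
M(z)*o = (5 - 2*(-7/3))*441 = (5 + 14/3)*441 = (29/3)*441 = 4263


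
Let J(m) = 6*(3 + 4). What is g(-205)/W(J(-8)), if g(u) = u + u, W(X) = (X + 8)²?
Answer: -41/250 ≈ -0.16400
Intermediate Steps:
J(m) = 42 (J(m) = 6*7 = 42)
W(X) = (8 + X)²
g(u) = 2*u
g(-205)/W(J(-8)) = (2*(-205))/((8 + 42)²) = -410/(50²) = -410/2500 = -410*1/2500 = -41/250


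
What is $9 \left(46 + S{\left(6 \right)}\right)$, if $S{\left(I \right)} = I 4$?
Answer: $630$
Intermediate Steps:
$S{\left(I \right)} = 4 I$
$9 \left(46 + S{\left(6 \right)}\right) = 9 \left(46 + 4 \cdot 6\right) = 9 \left(46 + 24\right) = 9 \cdot 70 = 630$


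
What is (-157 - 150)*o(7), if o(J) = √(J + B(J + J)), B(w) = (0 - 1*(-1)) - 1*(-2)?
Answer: -307*√10 ≈ -970.82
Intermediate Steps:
B(w) = 3 (B(w) = (0 + 1) + 2 = 1 + 2 = 3)
o(J) = √(3 + J) (o(J) = √(J + 3) = √(3 + J))
(-157 - 150)*o(7) = (-157 - 150)*√(3 + 7) = -307*√10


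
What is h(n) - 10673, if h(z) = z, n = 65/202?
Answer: -2155881/202 ≈ -10673.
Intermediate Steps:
n = 65/202 (n = 65*(1/202) = 65/202 ≈ 0.32178)
h(n) - 10673 = 65/202 - 10673 = -2155881/202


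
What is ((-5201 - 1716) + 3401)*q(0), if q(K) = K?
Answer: 0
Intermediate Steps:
((-5201 - 1716) + 3401)*q(0) = ((-5201 - 1716) + 3401)*0 = (-6917 + 3401)*0 = -3516*0 = 0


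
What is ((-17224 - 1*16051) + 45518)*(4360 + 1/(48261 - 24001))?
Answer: 1294986197043/24260 ≈ 5.3379e+7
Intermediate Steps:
((-17224 - 1*16051) + 45518)*(4360 + 1/(48261 - 24001)) = ((-17224 - 16051) + 45518)*(4360 + 1/24260) = (-33275 + 45518)*(4360 + 1/24260) = 12243*(105773601/24260) = 1294986197043/24260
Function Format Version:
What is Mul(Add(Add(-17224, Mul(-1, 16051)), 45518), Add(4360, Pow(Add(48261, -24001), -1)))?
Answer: Rational(1294986197043, 24260) ≈ 5.3379e+7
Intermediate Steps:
Mul(Add(Add(-17224, Mul(-1, 16051)), 45518), Add(4360, Pow(Add(48261, -24001), -1))) = Mul(Add(Add(-17224, -16051), 45518), Add(4360, Pow(24260, -1))) = Mul(Add(-33275, 45518), Add(4360, Rational(1, 24260))) = Mul(12243, Rational(105773601, 24260)) = Rational(1294986197043, 24260)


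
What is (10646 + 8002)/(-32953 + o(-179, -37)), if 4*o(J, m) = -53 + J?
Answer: -18648/33011 ≈ -0.56490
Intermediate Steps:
o(J, m) = -53/4 + J/4 (o(J, m) = (-53 + J)/4 = -53/4 + J/4)
(10646 + 8002)/(-32953 + o(-179, -37)) = (10646 + 8002)/(-32953 + (-53/4 + (¼)*(-179))) = 18648/(-32953 + (-53/4 - 179/4)) = 18648/(-32953 - 58) = 18648/(-33011) = 18648*(-1/33011) = -18648/33011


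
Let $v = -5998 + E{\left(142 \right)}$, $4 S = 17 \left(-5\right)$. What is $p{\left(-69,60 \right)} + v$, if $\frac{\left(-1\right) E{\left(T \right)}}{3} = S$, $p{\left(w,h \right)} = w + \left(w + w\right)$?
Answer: $- \frac{24565}{4} \approx -6141.3$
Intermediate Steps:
$p{\left(w,h \right)} = 3 w$ ($p{\left(w,h \right)} = w + 2 w = 3 w$)
$S = - \frac{85}{4}$ ($S = \frac{17 \left(-5\right)}{4} = \frac{1}{4} \left(-85\right) = - \frac{85}{4} \approx -21.25$)
$E{\left(T \right)} = \frac{255}{4}$ ($E{\left(T \right)} = \left(-3\right) \left(- \frac{85}{4}\right) = \frac{255}{4}$)
$v = - \frac{23737}{4}$ ($v = -5998 + \frac{255}{4} = - \frac{23737}{4} \approx -5934.3$)
$p{\left(-69,60 \right)} + v = 3 \left(-69\right) - \frac{23737}{4} = -207 - \frac{23737}{4} = - \frac{24565}{4}$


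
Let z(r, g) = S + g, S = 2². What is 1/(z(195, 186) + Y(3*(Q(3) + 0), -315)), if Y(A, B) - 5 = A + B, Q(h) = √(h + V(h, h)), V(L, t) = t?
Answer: -20/2391 - √6/4782 ≈ -0.0088769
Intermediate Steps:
S = 4
Q(h) = √2*√h (Q(h) = √(h + h) = √(2*h) = √2*√h)
z(r, g) = 4 + g
Y(A, B) = 5 + A + B (Y(A, B) = 5 + (A + B) = 5 + A + B)
1/(z(195, 186) + Y(3*(Q(3) + 0), -315)) = 1/((4 + 186) + (5 + 3*(√2*√3 + 0) - 315)) = 1/(190 + (5 + 3*(√6 + 0) - 315)) = 1/(190 + (5 + 3*√6 - 315)) = 1/(190 + (-310 + 3*√6)) = 1/(-120 + 3*√6)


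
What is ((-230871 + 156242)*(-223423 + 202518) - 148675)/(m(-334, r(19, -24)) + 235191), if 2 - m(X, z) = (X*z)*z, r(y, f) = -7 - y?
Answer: 519990190/153659 ≈ 3384.1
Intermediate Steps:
m(X, z) = 2 - X*z**2 (m(X, z) = 2 - X*z*z = 2 - X*z**2)
((-230871 + 156242)*(-223423 + 202518) - 148675)/(m(-334, r(19, -24)) + 235191) = ((-230871 + 156242)*(-223423 + 202518) - 148675)/((2 - 1*(-334)*(-7 - 1*19)**2) + 235191) = (-74629*(-20905) - 148675)/((2 - 1*(-334)*(-7 - 19)**2) + 235191) = (1560119245 - 148675)/((2 - 1*(-334)*(-26)**2) + 235191) = 1559970570/((2 - 1*(-334)*676) + 235191) = 1559970570/((2 + 225784) + 235191) = 1559970570/(225786 + 235191) = 1559970570/460977 = 1559970570*(1/460977) = 519990190/153659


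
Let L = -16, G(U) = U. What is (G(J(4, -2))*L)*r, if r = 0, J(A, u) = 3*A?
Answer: 0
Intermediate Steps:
(G(J(4, -2))*L)*r = ((3*4)*(-16))*0 = (12*(-16))*0 = -192*0 = 0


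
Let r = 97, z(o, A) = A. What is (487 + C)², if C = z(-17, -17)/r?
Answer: 2229917284/9409 ≈ 2.3700e+5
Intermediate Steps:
C = -17/97 ≈ -0.17526
(487 + C)² = (487 - 17/97)² = (47222/97)² = 2229917284/9409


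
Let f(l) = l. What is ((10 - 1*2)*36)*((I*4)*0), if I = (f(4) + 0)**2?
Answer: 0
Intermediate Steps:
I = 16 (I = (4 + 0)**2 = 4**2 = 16)
((10 - 1*2)*36)*((I*4)*0) = ((10 - 1*2)*36)*((16*4)*0) = ((10 - 2)*36)*(64*0) = (8*36)*0 = 288*0 = 0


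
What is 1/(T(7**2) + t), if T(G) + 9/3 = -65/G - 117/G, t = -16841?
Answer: -7/117934 ≈ -5.9355e-5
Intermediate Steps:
T(G) = -3 - 182/G (T(G) = -3 + (-65/G - 117/G) = -3 - 182/G)
1/(T(7**2) + t) = 1/((-3 - 182/(7**2)) - 16841) = 1/((-3 - 182/49) - 16841) = 1/((-3 - 182*1/49) - 16841) = 1/((-3 - 26/7) - 16841) = 1/(-47/7 - 16841) = 1/(-117934/7) = -7/117934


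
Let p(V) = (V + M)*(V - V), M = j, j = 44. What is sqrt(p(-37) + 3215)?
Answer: sqrt(3215) ≈ 56.701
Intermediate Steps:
M = 44
p(V) = 0 (p(V) = (V + 44)*(V - V) = (44 + V)*0 = 0)
sqrt(p(-37) + 3215) = sqrt(0 + 3215) = sqrt(3215)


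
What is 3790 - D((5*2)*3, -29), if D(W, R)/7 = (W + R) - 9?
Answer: 3846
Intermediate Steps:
D(W, R) = -63 + 7*R + 7*W (D(W, R) = 7*((W + R) - 9) = 7*((R + W) - 9) = 7*(-9 + R + W) = -63 + 7*R + 7*W)
3790 - D((5*2)*3, -29) = 3790 - (-63 + 7*(-29) + 7*((5*2)*3)) = 3790 - (-63 - 203 + 7*(10*3)) = 3790 - (-63 - 203 + 7*30) = 3790 - (-63 - 203 + 210) = 3790 - 1*(-56) = 3790 + 56 = 3846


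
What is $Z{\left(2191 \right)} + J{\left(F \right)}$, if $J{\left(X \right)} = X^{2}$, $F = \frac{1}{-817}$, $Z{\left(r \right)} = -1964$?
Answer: $- \frac{1310948395}{667489} \approx -1964.0$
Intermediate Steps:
$F = - \frac{1}{817} \approx -0.001224$
$Z{\left(2191 \right)} + J{\left(F \right)} = -1964 + \left(- \frac{1}{817}\right)^{2} = -1964 + \frac{1}{667489} = - \frac{1310948395}{667489}$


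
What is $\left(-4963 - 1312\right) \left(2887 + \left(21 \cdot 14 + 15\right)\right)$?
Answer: $-20054900$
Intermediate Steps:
$\left(-4963 - 1312\right) \left(2887 + \left(21 \cdot 14 + 15\right)\right) = - 6275 \left(2887 + \left(294 + 15\right)\right) = - 6275 \left(2887 + 309\right) = \left(-6275\right) 3196 = -20054900$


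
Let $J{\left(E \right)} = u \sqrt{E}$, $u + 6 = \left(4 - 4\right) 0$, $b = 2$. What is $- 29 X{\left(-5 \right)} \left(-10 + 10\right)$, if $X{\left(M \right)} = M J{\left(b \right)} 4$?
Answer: $0$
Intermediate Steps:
$u = -6$ ($u = -6 + \left(4 - 4\right) 0 = -6 + 0 \cdot 0 = -6 + 0 = -6$)
$J{\left(E \right)} = - 6 \sqrt{E}$
$X{\left(M \right)} = - 24 M \sqrt{2}$ ($X{\left(M \right)} = M \left(- 6 \sqrt{2}\right) 4 = - 6 M \sqrt{2} \cdot 4 = - 24 M \sqrt{2}$)
$- 29 X{\left(-5 \right)} \left(-10 + 10\right) = - 29 \left(\left(-24\right) \left(-5\right) \sqrt{2}\right) \left(-10 + 10\right) = - 29 \cdot 120 \sqrt{2} \cdot 0 = - 3480 \sqrt{2} \cdot 0 = 0$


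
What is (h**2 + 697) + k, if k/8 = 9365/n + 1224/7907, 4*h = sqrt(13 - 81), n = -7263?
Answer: 157049394535/229714164 ≈ 683.67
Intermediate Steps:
h = I*sqrt(17)/2 (h = sqrt(13 - 81)/4 = sqrt(-68)/4 = (2*I*sqrt(17))/4 = I*sqrt(17)/2 ≈ 2.0616*I)
k = -521273144/57428541 (k = 8*(9365/(-7263) + 1224/7907) = 8*(9365*(-1/7263) + 1224*(1/7907)) = 8*(-9365/7263 + 1224/7907) = 8*(-65159143/57428541) = -521273144/57428541 ≈ -9.0769)
(h**2 + 697) + k = ((I*sqrt(17)/2)**2 + 697) - 521273144/57428541 = (-17/4 + 697) - 521273144/57428541 = 2771/4 - 521273144/57428541 = 157049394535/229714164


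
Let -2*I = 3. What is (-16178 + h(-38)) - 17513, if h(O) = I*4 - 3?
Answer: -33700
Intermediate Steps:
I = -3/2 (I = -½*3 = -3/2 ≈ -1.5000)
h(O) = -9 (h(O) = -3/2*4 - 3 = -6 - 3 = -9)
(-16178 + h(-38)) - 17513 = (-16178 - 9) - 17513 = -16187 - 17513 = -33700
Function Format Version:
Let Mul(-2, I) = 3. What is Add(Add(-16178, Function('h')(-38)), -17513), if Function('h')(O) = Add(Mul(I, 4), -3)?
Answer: -33700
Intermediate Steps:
I = Rational(-3, 2) (I = Mul(Rational(-1, 2), 3) = Rational(-3, 2) ≈ -1.5000)
Function('h')(O) = -9 (Function('h')(O) = Add(Mul(Rational(-3, 2), 4), -3) = Add(-6, -3) = -9)
Add(Add(-16178, Function('h')(-38)), -17513) = Add(Add(-16178, -9), -17513) = Add(-16187, -17513) = -33700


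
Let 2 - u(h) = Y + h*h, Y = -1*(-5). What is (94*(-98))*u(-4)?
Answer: 175028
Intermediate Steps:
Y = 5
u(h) = -3 - h² (u(h) = 2 - (5 + h*h) = 2 - (5 + h²) = 2 + (-5 - h²) = -3 - h²)
(94*(-98))*u(-4) = (94*(-98))*(-3 - 1*(-4)²) = -9212*(-3 - 1*16) = -9212*(-3 - 16) = -9212*(-19) = 175028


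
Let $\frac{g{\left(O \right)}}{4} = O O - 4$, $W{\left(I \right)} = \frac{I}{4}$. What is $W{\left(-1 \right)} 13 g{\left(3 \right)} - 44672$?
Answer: $-44737$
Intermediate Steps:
$W{\left(I \right)} = \frac{I}{4}$ ($W{\left(I \right)} = I \frac{1}{4} = \frac{I}{4}$)
$g{\left(O \right)} = -16 + 4 O^{2}$ ($g{\left(O \right)} = 4 \left(O O - 4\right) = 4 \left(O^{2} - 4\right) = 4 \left(-4 + O^{2}\right) = -16 + 4 O^{2}$)
$W{\left(-1 \right)} 13 g{\left(3 \right)} - 44672 = \frac{1}{4} \left(-1\right) 13 \left(-16 + 4 \cdot 3^{2}\right) - 44672 = \left(- \frac{1}{4}\right) 13 \left(-16 + 4 \cdot 9\right) - 44672 = - \frac{13 \left(-16 + 36\right)}{4} - 44672 = \left(- \frac{13}{4}\right) 20 - 44672 = -65 - 44672 = -44737$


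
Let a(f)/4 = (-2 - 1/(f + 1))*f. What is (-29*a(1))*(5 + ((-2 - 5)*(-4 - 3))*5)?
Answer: 72500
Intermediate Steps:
a(f) = 4*f*(-2 - 1/(1 + f)) (a(f) = 4*((-2 - 1/(f + 1))*f) = 4*((-2 - 1/(1 + f))*f) = 4*(f*(-2 - 1/(1 + f))) = 4*f*(-2 - 1/(1 + f)))
(-29*a(1))*(5 + ((-2 - 5)*(-4 - 3))*5) = (-(-116)*(3 + 2*1)/(1 + 1))*(5 + ((-2 - 5)*(-4 - 3))*5) = (-(-116)*(3 + 2)/2)*(5 - 7*(-7)*5) = (-(-116)*5/2)*(5 + 49*5) = (-29*(-10))*(5 + 245) = 290*250 = 72500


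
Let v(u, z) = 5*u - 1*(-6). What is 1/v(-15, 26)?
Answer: -1/69 ≈ -0.014493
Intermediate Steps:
v(u, z) = 6 + 5*u (v(u, z) = 5*u + 6 = 6 + 5*u)
1/v(-15, 26) = 1/(6 + 5*(-15)) = 1/(6 - 75) = 1/(-69) = -1/69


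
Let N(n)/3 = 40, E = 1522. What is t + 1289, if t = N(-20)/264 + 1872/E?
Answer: 10804320/8371 ≈ 1290.7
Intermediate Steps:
N(n) = 120 (N(n) = 3*40 = 120)
t = 14101/8371 (t = 120/264 + 1872/1522 = 120*(1/264) + 1872*(1/1522) = 5/11 + 936/761 = 14101/8371 ≈ 1.6845)
t + 1289 = 14101/8371 + 1289 = 10804320/8371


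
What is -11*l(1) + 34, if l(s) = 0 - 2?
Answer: 56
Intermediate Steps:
l(s) = -2
-11*l(1) + 34 = -11*(-2) + 34 = 22 + 34 = 56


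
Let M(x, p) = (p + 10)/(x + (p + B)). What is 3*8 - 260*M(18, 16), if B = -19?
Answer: -1280/3 ≈ -426.67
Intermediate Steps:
M(x, p) = (10 + p)/(-19 + p + x) (M(x, p) = (p + 10)/(x + (p - 19)) = (10 + p)/(x + (-19 + p)) = (10 + p)/(-19 + p + x))
3*8 - 260*M(18, 16) = 3*8 - 260*(10 + 16)/(-19 + 16 + 18) = 24 - 260*26/15 = 24 - 1352/3 = -1280/3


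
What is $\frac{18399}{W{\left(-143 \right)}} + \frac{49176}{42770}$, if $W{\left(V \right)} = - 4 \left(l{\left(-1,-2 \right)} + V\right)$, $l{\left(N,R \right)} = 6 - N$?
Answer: $\frac{406838487}{11633440} \approx 34.971$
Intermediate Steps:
$W{\left(V \right)} = -28 - 4 V$ ($W{\left(V \right)} = - 4 \left(\left(6 - -1\right) + V\right) = - 4 \left(\left(6 + 1\right) + V\right) = - 4 \left(7 + V\right) = -28 - 4 V$)
$\frac{18399}{W{\left(-143 \right)}} + \frac{49176}{42770} = \frac{18399}{-28 - -572} + \frac{49176}{42770} = \frac{18399}{-28 + 572} + 49176 \cdot \frac{1}{42770} = \frac{18399}{544} + \frac{24588}{21385} = \frac{406838487}{11633440}$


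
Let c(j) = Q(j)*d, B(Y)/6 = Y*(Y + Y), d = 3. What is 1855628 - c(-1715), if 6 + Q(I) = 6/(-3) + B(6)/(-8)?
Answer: 1855814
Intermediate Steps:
B(Y) = 12*Y² (B(Y) = 6*(Y*(Y + Y)) = 6*(Y*(2*Y)) = 6*(2*Y²) = 12*Y²)
Q(I) = -62 (Q(I) = -6 + (6/(-3) + (12*6²)/(-8)) = -6 + (6*(-⅓) + (12*36)*(-⅛)) = -6 + (-2 + 432*(-⅛)) = -6 + (-2 - 54) = -6 - 56 = -62)
c(j) = -186 (c(j) = -62*3 = -186)
1855628 - c(-1715) = 1855628 - 1*(-186) = 1855628 + 186 = 1855814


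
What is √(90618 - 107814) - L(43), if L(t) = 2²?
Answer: -4 + 2*I*√4299 ≈ -4.0 + 131.13*I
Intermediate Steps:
L(t) = 4
√(90618 - 107814) - L(43) = √(90618 - 107814) - 1*4 = √(-17196) - 4 = 2*I*√4299 - 4 = -4 + 2*I*√4299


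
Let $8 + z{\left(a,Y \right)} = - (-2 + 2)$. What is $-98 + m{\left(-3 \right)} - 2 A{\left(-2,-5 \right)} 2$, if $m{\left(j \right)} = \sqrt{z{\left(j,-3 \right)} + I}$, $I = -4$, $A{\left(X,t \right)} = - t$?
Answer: $-98 - 40 i \sqrt{3} \approx -98.0 - 69.282 i$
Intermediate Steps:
$z{\left(a,Y \right)} = -8$ ($z{\left(a,Y \right)} = -8 - \left(-2 + 2\right) = -8 - 0 = -8 + 0 = -8$)
$m{\left(j \right)} = 2 i \sqrt{3}$ ($m{\left(j \right)} = \sqrt{-8 - 4} = \sqrt{-12} = 2 i \sqrt{3}$)
$-98 + m{\left(-3 \right)} - 2 A{\left(-2,-5 \right)} 2 = -98 + 2 i \sqrt{3} - 2 \left(\left(-1\right) \left(-5\right)\right) 2 = -98 + 2 i \sqrt{3} \left(-2\right) 5 \cdot 2 = -98 + 2 i \sqrt{3} \left(\left(-10\right) 2\right) = -98 + 2 i \sqrt{3} \left(-20\right) = -98 - 40 i \sqrt{3}$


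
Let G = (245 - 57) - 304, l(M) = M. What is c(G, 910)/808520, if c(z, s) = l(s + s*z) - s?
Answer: -91/697 ≈ -0.13056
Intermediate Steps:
G = -116 (G = 188 - 304 = -116)
c(z, s) = s*z (c(z, s) = (s + s*z) - s = s*z)
c(G, 910)/808520 = (910*(-116))/808520 = -105560*1/808520 = -91/697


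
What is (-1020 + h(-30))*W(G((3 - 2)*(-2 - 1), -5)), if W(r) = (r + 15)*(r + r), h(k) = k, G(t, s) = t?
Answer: 75600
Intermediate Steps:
W(r) = 2*r*(15 + r) (W(r) = (15 + r)*(2*r) = 2*r*(15 + r))
(-1020 + h(-30))*W(G((3 - 2)*(-2 - 1), -5)) = (-1020 - 30)*(2*((3 - 2)*(-2 - 1))*(15 + (3 - 2)*(-2 - 1))) = -2100*1*(-3)*(15 + 1*(-3)) = -2100*(-3)*(15 - 3) = -2100*(-3)*12 = -1050*(-72) = 75600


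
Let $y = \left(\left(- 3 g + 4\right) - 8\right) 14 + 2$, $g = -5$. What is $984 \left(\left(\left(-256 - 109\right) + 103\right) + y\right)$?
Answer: $-104304$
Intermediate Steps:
$y = 156$ ($y = \left(\left(\left(-3\right) \left(-5\right) + 4\right) - 8\right) 14 + 2 = \left(\left(15 + 4\right) - 8\right) 14 + 2 = \left(19 - 8\right) 14 + 2 = 11 \cdot 14 + 2 = 154 + 2 = 156$)
$984 \left(\left(\left(-256 - 109\right) + 103\right) + y\right) = 984 \left(\left(\left(-256 - 109\right) + 103\right) + 156\right) = 984 \left(\left(-365 + 103\right) + 156\right) = 984 \left(-262 + 156\right) = 984 \left(-106\right) = -104304$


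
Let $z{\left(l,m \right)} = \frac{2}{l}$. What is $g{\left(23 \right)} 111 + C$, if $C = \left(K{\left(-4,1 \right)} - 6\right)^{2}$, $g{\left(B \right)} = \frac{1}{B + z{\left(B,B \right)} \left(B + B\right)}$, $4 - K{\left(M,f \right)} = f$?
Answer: $\frac{118}{9} \approx 13.111$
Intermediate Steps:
$K{\left(M,f \right)} = 4 - f$
$g{\left(B \right)} = \frac{1}{4 + B}$ ($g{\left(B \right)} = \frac{1}{B + \frac{2}{B} \left(B + B\right)} = \frac{1}{B + \frac{2}{B} 2 B} = \frac{1}{B + 4} = \frac{1}{4 + B}$)
$C = 9$ ($C = \left(\left(4 - 1\right) - 6\right)^{2} = \left(3 - 6\right)^{2} = \left(-3\right)^{2} = 9$)
$g{\left(23 \right)} 111 + C = \frac{1}{4 + 23} \cdot 111 + 9 = \frac{1}{27} \cdot 111 + 9 = \frac{37}{9} + 9 = \frac{118}{9}$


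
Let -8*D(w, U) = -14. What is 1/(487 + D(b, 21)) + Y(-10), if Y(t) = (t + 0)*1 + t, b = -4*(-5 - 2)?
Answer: -39096/1955 ≈ -19.998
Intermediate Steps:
b = 28 (b = -4*(-7) = 28)
D(w, U) = 7/4 (D(w, U) = -⅛*(-14) = 7/4)
Y(t) = 2*t (Y(t) = t*1 + t = t + t = 2*t)
1/(487 + D(b, 21)) + Y(-10) = 1/(487 + 7/4) + 2*(-10) = 1/(1955/4) - 20 = 4/1955 - 20 = -39096/1955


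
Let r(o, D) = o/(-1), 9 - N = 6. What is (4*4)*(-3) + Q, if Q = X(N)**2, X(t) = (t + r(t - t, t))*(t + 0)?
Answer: 33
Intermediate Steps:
N = 3 (N = 9 - 1*6 = 9 - 6 = 3)
r(o, D) = -o (r(o, D) = o*(-1) = -o)
X(t) = t**2 (X(t) = (t - (t - t))*(t + 0) = (t - 1*0)*t = (t + 0)*t = t*t = t**2)
Q = 81 (Q = (3**2)**2 = 9**2 = 81)
(4*4)*(-3) + Q = (4*4)*(-3) + 81 = 16*(-3) + 81 = -48 + 81 = 33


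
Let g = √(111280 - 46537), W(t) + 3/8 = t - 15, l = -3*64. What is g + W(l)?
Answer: -1659/8 + √64743 ≈ 47.071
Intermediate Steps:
l = -192
W(t) = -123/8 + t (W(t) = -3/8 + (t - 15) = -3/8 + (-15 + t) = -123/8 + t)
g = √64743 ≈ 254.45
g + W(l) = √64743 + (-123/8 - 192) = √64743 - 1659/8 = -1659/8 + √64743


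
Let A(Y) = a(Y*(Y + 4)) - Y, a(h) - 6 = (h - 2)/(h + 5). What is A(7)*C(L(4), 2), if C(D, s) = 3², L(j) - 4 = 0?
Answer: -63/82 ≈ -0.76829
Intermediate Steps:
L(j) = 4 (L(j) = 4 + 0 = 4)
a(h) = 6 + (-2 + h)/(5 + h) (a(h) = 6 + (h - 2)/(h + 5) = 6 + (-2 + h)/(5 + h))
C(D, s) = 9
A(Y) = -Y + 7*(4 + Y*(4 + Y))/(5 + Y*(4 + Y)) (A(Y) = 7*(4 + Y*(Y + 4))/(5 + Y*(Y + 4)) - Y = 7*(4 + Y*(4 + Y))/(5 + Y*(4 + Y)) - Y = -Y + 7*(4 + Y*(4 + Y))/(5 + Y*(4 + Y)))
A(7)*C(L(4), 2) = ((28 - 1*7³ + 3*7² + 23*7)/(5 + 7² + 4*7))*9 = ((28 - 1*343 + 3*49 + 161)/(5 + 49 + 28))*9 = ((28 - 343 + 147 + 161)/82)*9 = ((1/82)*(-7))*9 = -7/82*9 = -63/82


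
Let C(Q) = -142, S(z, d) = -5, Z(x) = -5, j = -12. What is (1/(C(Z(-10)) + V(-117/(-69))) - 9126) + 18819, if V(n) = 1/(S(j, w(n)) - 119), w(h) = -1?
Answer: 170683913/17609 ≈ 9693.0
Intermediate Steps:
V(n) = -1/124 (V(n) = 1/(-5 - 119) = 1/(-124) = -1/124)
(1/(C(Z(-10)) + V(-117/(-69))) - 9126) + 18819 = (1/(-142 - 1/124) - 9126) + 18819 = (1/(-17609/124) - 9126) + 18819 = (-124/17609 - 9126) + 18819 = -160699858/17609 + 18819 = 170683913/17609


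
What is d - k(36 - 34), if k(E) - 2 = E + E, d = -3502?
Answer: -3508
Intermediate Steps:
k(E) = 2 + 2*E (k(E) = 2 + (E + E) = 2 + 2*E)
d - k(36 - 34) = -3502 - (2 + 2*(36 - 34)) = -3502 - (2 + 2*2) = -3502 - (2 + 4) = -3502 - 1*6 = -3502 - 6 = -3508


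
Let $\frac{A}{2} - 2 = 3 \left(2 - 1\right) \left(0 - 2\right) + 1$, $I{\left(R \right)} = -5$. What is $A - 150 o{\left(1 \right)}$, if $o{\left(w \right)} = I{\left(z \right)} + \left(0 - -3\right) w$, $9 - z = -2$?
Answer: $294$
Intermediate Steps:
$z = 11$ ($z = 9 - -2 = 9 + 2 = 11$)
$o{\left(w \right)} = -5 + 3 w$ ($o{\left(w \right)} = -5 + \left(0 - -3\right) w = -5 + \left(0 + 3\right) w = -5 + 3 w$)
$A = -6$ ($A = 4 + 2 \left(3 \left(2 - 1\right) \left(0 - 2\right) + 1\right) = 4 + 2 \left(3 \cdot 1 \left(-2\right) + 1\right) = 4 + 2 \left(3 \left(-2\right) + 1\right) = 4 + 2 \left(-6 + 1\right) = 4 + 2 \left(-5\right) = 4 - 10 = -6$)
$A - 150 o{\left(1 \right)} = -6 - 150 \left(-5 + 3 \cdot 1\right) = -6 - 150 \left(-5 + 3\right) = -6 - -300 = -6 + 300 = 294$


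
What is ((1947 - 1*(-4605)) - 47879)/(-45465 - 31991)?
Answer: 41327/77456 ≈ 0.53355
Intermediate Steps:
((1947 - 1*(-4605)) - 47879)/(-45465 - 31991) = ((1947 + 4605) - 47879)/(-77456) = (6552 - 47879)*(-1/77456) = -41327*(-1/77456) = 41327/77456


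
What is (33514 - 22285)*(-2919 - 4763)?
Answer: -86261178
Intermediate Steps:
(33514 - 22285)*(-2919 - 4763) = 11229*(-7682) = -86261178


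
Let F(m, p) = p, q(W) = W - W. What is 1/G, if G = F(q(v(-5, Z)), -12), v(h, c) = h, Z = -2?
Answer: -1/12 ≈ -0.083333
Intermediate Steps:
q(W) = 0
G = -12
1/G = 1/(-12) = -1/12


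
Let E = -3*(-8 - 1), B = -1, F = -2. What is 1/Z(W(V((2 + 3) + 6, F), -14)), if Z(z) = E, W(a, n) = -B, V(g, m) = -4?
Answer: 1/27 ≈ 0.037037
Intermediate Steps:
W(a, n) = 1 (W(a, n) = -1*(-1) = 1)
E = 27 (E = -3*(-9) = 27)
Z(z) = 27
1/Z(W(V((2 + 3) + 6, F), -14)) = 1/27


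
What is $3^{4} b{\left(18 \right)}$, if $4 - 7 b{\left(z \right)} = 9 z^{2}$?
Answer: $-33696$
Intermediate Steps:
$b{\left(z \right)} = \frac{4}{7} - \frac{9 z^{2}}{7}$
$3^{4} b{\left(18 \right)} = 3^{4} \left(\frac{4}{7} - \frac{9 \cdot 18^{2}}{7}\right) = 81 \left(\frac{4}{7} - \frac{2916}{7}\right) = 81 \left(-416\right) = -33696$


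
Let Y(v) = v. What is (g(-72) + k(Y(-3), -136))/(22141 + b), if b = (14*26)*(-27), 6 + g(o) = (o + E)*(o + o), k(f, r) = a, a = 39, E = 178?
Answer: -15231/12313 ≈ -1.2370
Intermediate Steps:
k(f, r) = 39
g(o) = -6 + 2*o*(178 + o) (g(o) = -6 + (o + 178)*(o + o) = -6 + (178 + o)*(2*o) = -6 + 2*o*(178 + o))
b = -9828 (b = 364*(-27) = -9828)
(g(-72) + k(Y(-3), -136))/(22141 + b) = ((-6 + 2*(-72)² + 356*(-72)) + 39)/(22141 - 9828) = ((-6 + 2*5184 - 25632) + 39)/12313 = ((-6 + 10368 - 25632) + 39)*(1/12313) = (-15270 + 39)*(1/12313) = -15231*1/12313 = -15231/12313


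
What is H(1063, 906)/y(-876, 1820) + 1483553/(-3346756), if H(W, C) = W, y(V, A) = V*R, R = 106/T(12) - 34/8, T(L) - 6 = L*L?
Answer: -24630469/244313188 ≈ -0.10082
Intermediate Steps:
T(L) = 6 + L² (T(L) = 6 + L*L = 6 + L²)
R = -1063/300 (R = 106/(6 + 12²) - 34/8 = 106/(6 + 144) - 34*⅛ = 106/150 - 17/4 = 106*(1/150) - 17/4 = 53/75 - 17/4 = -1063/300 ≈ -3.5433)
y(V, A) = -1063*V/300 (y(V, A) = V*(-1063/300) = -1063*V/300)
H(1063, 906)/y(-876, 1820) + 1483553/(-3346756) = 1063/((-1063/300*(-876))) + 1483553/(-3346756) = 1063/(77599/25) + 1483553*(-1/3346756) = 1063*(25/77599) - 1483553/3346756 = 25/73 - 1483553/3346756 = -24630469/244313188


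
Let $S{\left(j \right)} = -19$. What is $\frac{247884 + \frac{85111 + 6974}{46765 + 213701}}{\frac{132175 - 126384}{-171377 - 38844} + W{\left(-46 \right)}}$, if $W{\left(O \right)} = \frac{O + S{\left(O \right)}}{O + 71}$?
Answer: $- \frac{22621687716104015}{239787430616} \approx -94341.0$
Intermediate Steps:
$W{\left(O \right)} = \frac{-19 + O}{71 + O}$ ($W{\left(O \right)} = \frac{O - 19}{O + 71} = \frac{-19 + O}{71 + O}$)
$\frac{247884 + \frac{85111 + 6974}{46765 + 213701}}{\frac{132175 - 126384}{-171377 - 38844} + W{\left(-46 \right)}} = \frac{247884 + \frac{85111 + 6974}{46765 + 213701}}{\frac{132175 - 126384}{-171377 - 38844} + \frac{-19 - 46}{71 - 46}} = \frac{247884 + \frac{92085}{260466}}{\frac{5791}{-210221} + \frac{1}{25} \left(-65\right)} = \frac{247884 + 92085 \cdot \frac{1}{260466}}{5791 \left(- \frac{1}{210221}\right) + \frac{1}{25} \left(-65\right)} = \frac{247884 + \frac{30695}{86822}}{- \frac{5791}{210221} - \frac{13}{5}} = \frac{21521815343}{86822 \left(- \frac{2761828}{1051105}\right)} = \frac{21521815343}{86822} \left(- \frac{1051105}{2761828}\right) = - \frac{22621687716104015}{239787430616}$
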